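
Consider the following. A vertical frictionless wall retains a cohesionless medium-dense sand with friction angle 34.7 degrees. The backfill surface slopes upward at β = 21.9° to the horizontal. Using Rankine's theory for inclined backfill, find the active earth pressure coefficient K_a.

0.340

K_a = cos β · (cos β − √(cos²β − cos²φ)) / (cos β + √(cos²β − cos²φ)).
cos β = 0.9278, cos φ = 0.8221, √(cos²β − cos²φ) = 0.4301.
K_a = 0.9278 × (0.9278 − 0.4301)/(0.9278 + 0.4301) = 0.3401.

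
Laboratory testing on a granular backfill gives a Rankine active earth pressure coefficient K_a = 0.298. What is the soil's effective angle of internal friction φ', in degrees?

K_a = tan²(45° − φ/2) ⇒ 45° − φ/2 = arctan(√0.298) = 28.63°.
φ = 2(45° − 28.63°) = 32.74°.

32.7°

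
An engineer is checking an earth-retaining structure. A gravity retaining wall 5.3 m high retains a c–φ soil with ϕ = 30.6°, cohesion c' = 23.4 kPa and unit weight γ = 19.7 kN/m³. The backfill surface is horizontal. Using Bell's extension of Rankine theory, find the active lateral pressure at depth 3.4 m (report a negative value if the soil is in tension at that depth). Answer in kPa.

-4.90 kPa

K_a = (1 − sin φ)/(1 + sin φ) = 0.3253.
σ_a = K_a γ z − 2c√K_a = 0.3253×19.7×3.4 − 2×23.4×0.5704 = -4.903 kPa.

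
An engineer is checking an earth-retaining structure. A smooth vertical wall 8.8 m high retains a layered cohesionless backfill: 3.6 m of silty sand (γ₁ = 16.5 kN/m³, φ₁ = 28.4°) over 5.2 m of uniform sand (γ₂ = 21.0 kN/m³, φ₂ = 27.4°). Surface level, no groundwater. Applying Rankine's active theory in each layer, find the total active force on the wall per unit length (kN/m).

K_a1 = tan²(45°−28.4°/2) = 0.3554; K_a2 = tan²(45°−27.4°/2) = 0.3697.
Layer 1: σ at base = K_a1 γ₁ h₁ = 21.11 kPa; P₁ = ½×21.11×3.6 = 37.99.
Layer 2: σ_v at top = γ₁h₁ = 59.40; σ_h top = K_a2×59.40 = 21.96; σ_h base = K_a2×(59.40+21.0×5.2) = 62.33.
P₂ = ½(21.96+62.33)×5.2 = 219.1. Total P_a = 37.99+219.1 = 257.1 kN/m.

257 kN/m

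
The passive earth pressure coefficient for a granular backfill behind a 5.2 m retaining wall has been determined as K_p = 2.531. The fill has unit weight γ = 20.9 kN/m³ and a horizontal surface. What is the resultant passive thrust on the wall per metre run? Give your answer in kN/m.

715 kN/m

P = ½ K_p γ H² = 0.5 × 2.531 × 20.9 × 5.2² = 715.2 kN/m.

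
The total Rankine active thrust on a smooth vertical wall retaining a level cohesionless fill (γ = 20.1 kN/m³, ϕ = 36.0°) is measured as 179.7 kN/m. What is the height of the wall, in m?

K_a = 0.2596. P_a = ½ K_a γ H² ⇒ H = √(2P_a/(K_a γ)).
H = √(2×179.7/(0.2596×20.1)) = 8.299 m.

8.30 m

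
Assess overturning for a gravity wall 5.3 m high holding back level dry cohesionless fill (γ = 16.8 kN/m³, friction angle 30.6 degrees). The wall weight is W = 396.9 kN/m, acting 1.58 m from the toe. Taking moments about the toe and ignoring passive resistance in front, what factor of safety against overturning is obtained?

K_a = tan²(45° − 30.6°/2) = 0.3253.
P_a = ½K_aγH² = 0.5×0.3253×16.8×5.3² = 76.77 kN/m, acting at H/3 = 1.767 m above the base.
Overturning moment M_o = P_a × H/3 = 76.77 × 1.767 = 135.6.
Resisting moment M_r = W × 1.58 = 396.9 × 1.58 = 627.1.
FS_overturning = M_r/M_o = 627.1/135.6 = 4.624.

4.62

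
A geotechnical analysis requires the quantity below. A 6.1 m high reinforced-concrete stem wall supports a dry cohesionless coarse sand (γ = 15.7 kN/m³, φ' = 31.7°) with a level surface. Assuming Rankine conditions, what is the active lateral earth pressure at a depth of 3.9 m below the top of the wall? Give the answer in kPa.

K_a = (1 − sin φ)/(1 + sin φ) = 0.3111.
σ_h = K_a γ z = 0.3111 × 15.7 × 3.9 = 19.05 kPa.

19.0 kPa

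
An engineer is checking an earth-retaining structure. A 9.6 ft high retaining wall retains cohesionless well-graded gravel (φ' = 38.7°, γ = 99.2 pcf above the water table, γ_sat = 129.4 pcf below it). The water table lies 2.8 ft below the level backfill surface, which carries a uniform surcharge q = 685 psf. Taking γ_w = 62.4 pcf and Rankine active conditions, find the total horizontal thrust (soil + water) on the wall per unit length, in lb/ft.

3840 lb/ft

K_a = tan²(45° − φ/2) = 0.2306.
γ' = 129.4 − 62.4 = 67.00 pcf. h₂ = H − d_w = 6.8 ft.
σ'_h: at surface K_a·q = 158.0; at WT K_a(q+γd_w) = 222.0; at base K_a(q+γd_w+γ'h₂) = 327.1 psf.
P₁ = ½(158.0+222.0)×2.8 = 531.9; P₂ = ½(222.0+327.1)×6.8 = 1867; P_w = ½γ_w h₂² = 1443.
Total = 531.9+1867+1443 = 3841 lb/ft.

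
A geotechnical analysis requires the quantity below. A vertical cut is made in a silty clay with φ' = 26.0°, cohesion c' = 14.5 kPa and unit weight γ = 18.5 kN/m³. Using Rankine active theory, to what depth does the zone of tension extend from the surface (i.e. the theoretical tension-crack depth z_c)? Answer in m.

2.51 m

K_a = tan²(45° − 26.0°/2) = 0.3905; √K_a = 0.6249.
The active pressure is zero where K_a γ z = 2c√K_a, so z_c = 2c/(γ√K_a) = 2×14.5/(18.5×0.6249) = 2.509 m.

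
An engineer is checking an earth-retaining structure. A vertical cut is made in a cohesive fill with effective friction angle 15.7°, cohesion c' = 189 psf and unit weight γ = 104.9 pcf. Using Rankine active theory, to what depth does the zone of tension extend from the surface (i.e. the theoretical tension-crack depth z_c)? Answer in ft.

K_a = tan²(45° − 15.7°/2) = 0.5741; √K_a = 0.7577.
The active pressure is zero where K_a γ z = 2c√K_a, so z_c = 2c/(γ√K_a) = 2×189/(104.9×0.7577) = 4.756 ft.

4.76 ft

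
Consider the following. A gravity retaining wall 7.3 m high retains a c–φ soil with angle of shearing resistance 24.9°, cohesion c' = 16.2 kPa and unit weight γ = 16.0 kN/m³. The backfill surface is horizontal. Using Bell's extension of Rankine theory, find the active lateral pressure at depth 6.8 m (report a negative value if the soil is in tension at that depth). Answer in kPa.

K_a = (1 − sin φ)/(1 + sin φ) = 0.4074.
σ_a = K_a γ z − 2c√K_a = 0.4074×16.0×6.8 − 2×16.2×0.6383 = 23.65 kPa.

23.6 kPa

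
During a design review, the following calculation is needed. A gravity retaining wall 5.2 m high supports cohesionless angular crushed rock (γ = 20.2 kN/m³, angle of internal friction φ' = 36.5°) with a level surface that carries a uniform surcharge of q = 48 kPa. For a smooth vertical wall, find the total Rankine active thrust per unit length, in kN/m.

K_a = tan²(45° − φ/2) = 0.2541.
Soil triangle: ½ K_a γ H² = 0.5×0.2541×20.2×5.2² = 69.38 kN/m.
Surcharge rectangle: K_a q H = 0.2541×48×5.2 = 63.41 kN/m.
Total = 69.38 + 63.41 = 132.8 kN/m.

133 kN/m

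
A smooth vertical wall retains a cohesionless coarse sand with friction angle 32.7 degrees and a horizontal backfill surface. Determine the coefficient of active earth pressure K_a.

0.298

K_a = tan²(45° − φ/2) = tan²(28.65°) = 0.2985.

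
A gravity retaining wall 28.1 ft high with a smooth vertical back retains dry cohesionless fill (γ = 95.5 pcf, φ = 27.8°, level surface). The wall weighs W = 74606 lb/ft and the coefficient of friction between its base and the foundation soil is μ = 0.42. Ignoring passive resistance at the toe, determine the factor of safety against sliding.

2.28

K_a = tan²(45° − 27.8°/2) = 0.3639.
P_a = ½K_aγH² = 0.5×0.3639×95.5×28.1² = 13720 lb/ft, acting at H/3 = 9.367 ft above the base.
FS_sliding = μW / P_a = 0.42×74606 / 13720 = 2.284.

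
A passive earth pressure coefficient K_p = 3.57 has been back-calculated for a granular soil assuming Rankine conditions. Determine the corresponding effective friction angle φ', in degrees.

34.2°

K_p = (1+sin φ)/(1−sin φ) ⇒ sin φ = (K_p − 1)/(K_p + 1) = 0.5624.
φ = arcsin(0.5624) = 34.22°.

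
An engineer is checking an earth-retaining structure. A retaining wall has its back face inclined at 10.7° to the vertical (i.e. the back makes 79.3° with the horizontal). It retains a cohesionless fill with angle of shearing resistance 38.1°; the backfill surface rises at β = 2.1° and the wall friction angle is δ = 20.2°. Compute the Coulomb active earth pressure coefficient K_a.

K_a = sin²(α+φ) / [sin²α · sin(α−δ) · (1 + √{sin(φ+δ)sin(φ−β) / (sin(α−δ)sin(α+β))})²].
With α = 79.3°, φ = 38.1°, δ = 20.2°, β = 2.1°: K_a = 0.3045.

0.304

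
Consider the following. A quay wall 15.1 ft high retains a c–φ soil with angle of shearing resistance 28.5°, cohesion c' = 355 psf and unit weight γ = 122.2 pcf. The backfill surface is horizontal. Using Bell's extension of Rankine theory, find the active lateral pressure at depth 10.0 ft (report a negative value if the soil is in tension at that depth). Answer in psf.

K_a = (1 − sin φ)/(1 + sin φ) = 0.3540.
σ_a = K_a γ z − 2c√K_a = 0.3540×122.2×10.0 − 2×355×0.5949 = 10.12 psf.

10.1 psf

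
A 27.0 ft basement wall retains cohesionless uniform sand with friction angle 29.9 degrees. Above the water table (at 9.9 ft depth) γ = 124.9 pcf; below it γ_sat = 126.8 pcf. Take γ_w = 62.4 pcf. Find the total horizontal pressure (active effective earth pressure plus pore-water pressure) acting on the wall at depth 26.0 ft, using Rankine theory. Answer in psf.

K_a = (1 − sin φ)/(1 + sin φ) = 0.3347.
γ' = 126.8 − 62.4 = 64.40 pcf.
Effective vertical stress at 26.0 ft: σ'_v = 124.9×9.9 + 64.40×16.1 = 2273 psf.
σ'_h = K_a σ'_v = 0.3347 × 2273 = 760.8 psf; u = γ_w × 16.1 = 1005 psf.
Total σ_h = 760.8 + 1005 = 1765 psf.

1770 psf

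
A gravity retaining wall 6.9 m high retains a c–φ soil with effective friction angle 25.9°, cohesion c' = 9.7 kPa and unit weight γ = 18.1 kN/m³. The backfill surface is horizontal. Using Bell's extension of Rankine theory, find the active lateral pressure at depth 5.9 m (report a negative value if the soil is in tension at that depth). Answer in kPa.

29.7 kPa

K_a = (1 − sin φ)/(1 + sin φ) = 0.3920.
σ_a = K_a γ z − 2c√K_a = 0.3920×18.1×5.9 − 2×9.7×0.6261 = 29.71 kPa.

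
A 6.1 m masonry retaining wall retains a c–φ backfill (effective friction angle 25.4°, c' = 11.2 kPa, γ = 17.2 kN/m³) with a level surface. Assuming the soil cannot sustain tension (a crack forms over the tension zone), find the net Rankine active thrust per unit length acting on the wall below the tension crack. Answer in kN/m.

K_a = 0.3996; √K_a = 0.6322.
Tension-crack depth z_c = 2c/(γ√K_a) = 2×11.2/(17.2×0.6322) = 2.060 m.
σ_a at base = K_a γ H − 2c√K_a = 0.3996×17.2×6.1 − 2×11.2×0.6322 = 27.77 kPa.
P_a = ½ × 27.77 × (H − z_c) = 0.5×27.77×4.040 = 56.09 kN/m.

56.1 kN/m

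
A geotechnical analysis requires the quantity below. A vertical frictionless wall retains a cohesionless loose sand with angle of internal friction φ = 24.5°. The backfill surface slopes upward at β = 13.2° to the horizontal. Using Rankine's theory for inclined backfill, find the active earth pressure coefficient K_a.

K_a = cos β · (cos β − √(cos²β − cos²φ)) / (cos β + √(cos²β − cos²φ)).
cos β = 0.9736, cos φ = 0.9100, √(cos²β − cos²φ) = 0.3462.
K_a = 0.9736 × (0.9736 − 0.3462)/(0.9736 + 0.3462) = 0.4629.

0.463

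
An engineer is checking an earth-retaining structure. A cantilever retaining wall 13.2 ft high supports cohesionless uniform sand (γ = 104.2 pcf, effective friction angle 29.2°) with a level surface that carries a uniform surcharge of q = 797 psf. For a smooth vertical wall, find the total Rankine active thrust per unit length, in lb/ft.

6750 lb/ft

K_a = tan²(45° − φ/2) = 0.3442.
Soil triangle: ½ K_a γ H² = 0.5×0.3442×104.2×13.2² = 3125 lb/ft.
Surcharge rectangle: K_a q H = 0.3442×797×13.2 = 3621 lb/ft.
Total = 3125 + 3621 = 6746 lb/ft.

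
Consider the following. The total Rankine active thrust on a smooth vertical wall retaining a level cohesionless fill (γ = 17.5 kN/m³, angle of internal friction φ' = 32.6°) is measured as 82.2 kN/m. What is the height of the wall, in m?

K_a = 0.2997. P_a = ½ K_a γ H² ⇒ H = √(2P_a/(K_a γ)).
H = √(2×82.2/(0.2997×17.5)) = 5.598 m.

5.60 m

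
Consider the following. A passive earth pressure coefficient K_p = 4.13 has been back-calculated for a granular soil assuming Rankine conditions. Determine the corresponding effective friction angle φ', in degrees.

K_p = (1+sin φ)/(1−sin φ) ⇒ sin φ = (K_p − 1)/(K_p + 1) = 0.6101.
φ = arcsin(0.6101) = 37.60°.

37.6°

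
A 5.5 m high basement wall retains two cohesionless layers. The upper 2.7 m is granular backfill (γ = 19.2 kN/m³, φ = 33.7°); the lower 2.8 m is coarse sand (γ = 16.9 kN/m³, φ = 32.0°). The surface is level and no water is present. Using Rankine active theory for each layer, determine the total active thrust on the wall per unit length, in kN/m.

85.0 kN/m

K_a1 = tan²(45°−33.7°/2) = 0.2863; K_a2 = tan²(45°−32.0°/2) = 0.3073.
Layer 1: σ at base = K_a1 γ₁ h₁ = 14.84 kPa; P₁ = ½×14.84×2.7 = 20.04.
Layer 2: σ_v at top = γ₁h₁ = 51.84; σ_h top = K_a2×51.84 = 15.93; σ_h base = K_a2×(51.84+16.9×2.8) = 30.47.
P₂ = ½(15.93+30.47)×2.8 = 64.95. Total P_a = 20.04+64.95 = 84.99 kN/m.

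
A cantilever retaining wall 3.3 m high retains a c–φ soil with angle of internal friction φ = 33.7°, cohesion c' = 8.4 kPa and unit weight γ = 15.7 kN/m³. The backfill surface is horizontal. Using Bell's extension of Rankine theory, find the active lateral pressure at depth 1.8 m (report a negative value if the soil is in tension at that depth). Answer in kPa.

-0.898 kPa

K_a = (1 − sin φ)/(1 + sin φ) = 0.2863.
σ_a = K_a γ z − 2c√K_a = 0.2863×15.7×1.8 − 2×8.4×0.5351 = -0.8983 kPa.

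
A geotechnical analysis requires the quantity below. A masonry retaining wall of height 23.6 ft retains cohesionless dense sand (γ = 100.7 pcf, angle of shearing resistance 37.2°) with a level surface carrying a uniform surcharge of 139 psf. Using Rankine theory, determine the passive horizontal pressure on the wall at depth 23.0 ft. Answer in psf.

K_p = (1 + sin φ)/(1 − sin φ) = 4.058.
σ_v = γz + q = 100.7 × 23.0 + 139 = 2455 psf.
σ_h = K_p σ_v = 4.058 × 2455 = 9963 psf.

9960 psf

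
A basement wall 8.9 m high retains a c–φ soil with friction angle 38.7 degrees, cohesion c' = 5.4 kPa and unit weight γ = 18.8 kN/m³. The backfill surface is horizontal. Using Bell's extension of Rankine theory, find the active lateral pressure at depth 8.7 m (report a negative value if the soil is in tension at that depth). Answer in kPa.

32.5 kPa

K_a = (1 − sin φ)/(1 + sin φ) = 0.2306.
σ_a = K_a γ z − 2c√K_a = 0.2306×18.8×8.7 − 2×5.4×0.4802 = 32.53 kPa.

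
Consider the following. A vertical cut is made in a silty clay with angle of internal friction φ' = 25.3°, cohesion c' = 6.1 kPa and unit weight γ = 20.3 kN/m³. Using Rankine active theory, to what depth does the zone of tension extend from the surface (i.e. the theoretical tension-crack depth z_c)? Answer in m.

K_a = tan²(45° − 25.3°/2) = 0.4012; √K_a = 0.6334.
The active pressure is zero where K_a γ z = 2c√K_a, so z_c = 2c/(γ√K_a) = 2×6.1/(20.3×0.6334) = 0.9488 m.

0.949 m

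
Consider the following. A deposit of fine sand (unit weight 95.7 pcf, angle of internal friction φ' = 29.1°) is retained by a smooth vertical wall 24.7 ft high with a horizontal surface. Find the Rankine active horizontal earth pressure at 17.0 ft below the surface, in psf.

562 psf

K_a = (1 − sin φ)/(1 + sin φ) = 0.3456.
σ_h = K_a γ z = 0.3456 × 95.7 × 17.0 = 562.2 psf.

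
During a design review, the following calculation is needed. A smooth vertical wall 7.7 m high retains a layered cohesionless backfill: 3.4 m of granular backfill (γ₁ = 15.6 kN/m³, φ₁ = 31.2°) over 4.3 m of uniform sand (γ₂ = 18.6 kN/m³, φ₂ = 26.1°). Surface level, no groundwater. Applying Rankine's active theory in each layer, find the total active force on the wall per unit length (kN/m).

K_a1 = tan²(45°−31.2°/2) = 0.3175; K_a2 = tan²(45°−26.1°/2) = 0.3889.
Layer 1: σ at base = K_a1 γ₁ h₁ = 16.84 kPa; P₁ = ½×16.84×3.4 = 28.63.
Layer 2: σ_v at top = γ₁h₁ = 53.04; σ_h top = K_a2×53.04 = 20.63; σ_h base = K_a2×(53.04+18.6×4.3) = 51.74.
P₂ = ½(20.63+51.74)×4.3 = 155.6. Total P_a = 28.63+155.6 = 184.2 kN/m.

184 kN/m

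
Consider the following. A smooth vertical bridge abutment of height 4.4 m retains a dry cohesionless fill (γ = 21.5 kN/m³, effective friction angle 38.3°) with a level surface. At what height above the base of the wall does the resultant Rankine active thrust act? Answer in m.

K_a = 0.2347.
The pressure distribution is triangular, so the resultant acts at H/3 above the base = 4.4/3 = 1.467 m.

1.47 m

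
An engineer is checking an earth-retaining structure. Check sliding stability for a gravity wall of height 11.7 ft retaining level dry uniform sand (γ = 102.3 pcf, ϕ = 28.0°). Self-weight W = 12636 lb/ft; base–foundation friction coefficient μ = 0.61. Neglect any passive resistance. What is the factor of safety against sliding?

K_a = tan²(45° − 28.0°/2) = 0.3610.
P_a = ½K_aγH² = 0.5×0.3610×102.3×11.7² = 2528 lb/ft, acting at H/3 = 3.900 ft above the base.
FS_sliding = μW / P_a = 0.61×12636 / 2528 = 3.049.

3.05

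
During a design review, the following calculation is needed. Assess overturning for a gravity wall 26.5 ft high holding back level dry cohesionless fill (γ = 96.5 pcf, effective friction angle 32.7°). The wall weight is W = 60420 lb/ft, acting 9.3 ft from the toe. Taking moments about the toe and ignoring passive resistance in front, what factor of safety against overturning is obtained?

6.29

K_a = tan²(45° − 32.7°/2) = 0.2985.
P_a = ½K_aγH² = 0.5×0.2985×96.5×26.5² = 10110 lb/ft, acting at H/3 = 8.833 ft above the base.
Overturning moment M_o = P_a × H/3 = 10110 × 8.833 = 89340.
Resisting moment M_r = W × 9.3 = 60420 × 9.3 = 561900.
FS_overturning = M_r/M_o = 561900/89340 = 6.289.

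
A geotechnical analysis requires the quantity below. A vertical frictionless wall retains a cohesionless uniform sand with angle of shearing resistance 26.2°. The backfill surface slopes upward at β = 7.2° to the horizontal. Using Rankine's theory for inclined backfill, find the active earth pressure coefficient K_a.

K_a = cos β · (cos β − √(cos²β − cos²φ)) / (cos β + √(cos²β − cos²φ)).
cos β = 0.9921, cos φ = 0.8973, √(cos²β − cos²φ) = 0.4233.
K_a = 0.9921 × (0.9921 − 0.4233)/(0.9921 + 0.4233) = 0.3987.

0.399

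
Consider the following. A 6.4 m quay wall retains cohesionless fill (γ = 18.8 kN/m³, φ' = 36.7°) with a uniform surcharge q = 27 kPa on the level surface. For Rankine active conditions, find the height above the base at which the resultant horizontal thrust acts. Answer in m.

2.46 m

K_a = 0.2519.
Triangular part P₁ = ½K_aγH² = 96.97 at H/3 = 2.133 m; rectangular part P₂ = K_a q H = 43.52 at H/2 = 3.200 m.
ȳ = (P₁·2.133 + P₂·3.200)/(P₁+P₂) = 2.464 m.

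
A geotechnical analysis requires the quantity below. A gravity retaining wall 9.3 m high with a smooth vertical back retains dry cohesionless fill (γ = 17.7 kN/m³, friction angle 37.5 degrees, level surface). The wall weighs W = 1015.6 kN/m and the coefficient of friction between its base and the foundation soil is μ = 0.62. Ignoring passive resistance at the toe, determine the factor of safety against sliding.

K_a = tan²(45° − 37.5°/2) = 0.2432.
P_a = ½K_aγH² = 0.5×0.2432×17.7×9.3² = 186.1 kN/m, acting at H/3 = 3.100 m above the base.
FS_sliding = μW / P_a = 0.62×1015.6 / 186.1 = 3.383.

3.38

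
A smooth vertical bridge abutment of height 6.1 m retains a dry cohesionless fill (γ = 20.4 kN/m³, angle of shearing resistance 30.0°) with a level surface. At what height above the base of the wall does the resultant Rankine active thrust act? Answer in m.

K_a = 0.3333.
The pressure distribution is triangular, so the resultant acts at H/3 above the base = 6.1/3 = 2.033 m.

2.03 m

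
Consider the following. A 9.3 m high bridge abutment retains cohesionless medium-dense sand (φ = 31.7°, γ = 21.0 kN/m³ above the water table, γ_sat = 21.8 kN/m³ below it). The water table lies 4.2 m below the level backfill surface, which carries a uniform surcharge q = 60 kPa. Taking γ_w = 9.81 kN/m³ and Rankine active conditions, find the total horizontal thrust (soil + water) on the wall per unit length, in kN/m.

547 kN/m

K_a = tan²(45° − φ/2) = 0.3111.
γ' = 21.8 − 9.81 = 11.99 kN/m³. h₂ = H − d_w = 5.1 m.
σ'_h: at surface K_a·q = 18.66; at WT K_a(q+γd_w) = 46.10; at base K_a(q+γd_w+γ'h₂) = 65.12 kPa.
P₁ = ½(18.66+46.10)×4.2 = 136.0; P₂ = ½(46.10+65.12)×5.1 = 283.6; P_w = ½γ_w h₂² = 127.6.
Total = 136.0+283.6+127.6 = 547.2 kN/m.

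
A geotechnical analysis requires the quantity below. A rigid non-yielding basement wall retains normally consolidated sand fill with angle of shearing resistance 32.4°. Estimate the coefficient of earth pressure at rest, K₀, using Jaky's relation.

K₀ = 1 − sin φ' = 1 − sin 32.4° = 0.4642.

0.464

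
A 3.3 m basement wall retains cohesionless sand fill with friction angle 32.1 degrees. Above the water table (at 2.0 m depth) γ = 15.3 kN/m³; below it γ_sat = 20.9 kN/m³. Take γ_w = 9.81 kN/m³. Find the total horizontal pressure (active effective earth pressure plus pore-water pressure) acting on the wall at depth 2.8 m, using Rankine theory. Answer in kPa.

K_a = (1 − sin φ)/(1 + sin φ) = 0.3060.
γ' = 20.9 − 9.81 = 11.09 kN/m³.
Effective vertical stress at 2.8 m: σ'_v = 15.3×2.0 + 11.09×0.800 = 39.47 kPa.
σ'_h = K_a σ'_v = 0.3060 × 39.47 = 12.08 kPa; u = γ_w × 0.800 = 7.848 kPa.
Total σ_h = 12.08 + 7.848 = 19.93 kPa.

19.9 kPa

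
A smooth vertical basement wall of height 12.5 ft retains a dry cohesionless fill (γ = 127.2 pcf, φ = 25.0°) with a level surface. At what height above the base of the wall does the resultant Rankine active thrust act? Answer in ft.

4.17 ft

K_a = 0.4059.
The pressure distribution is triangular, so the resultant acts at H/3 above the base = 12.5/3 = 4.167 ft.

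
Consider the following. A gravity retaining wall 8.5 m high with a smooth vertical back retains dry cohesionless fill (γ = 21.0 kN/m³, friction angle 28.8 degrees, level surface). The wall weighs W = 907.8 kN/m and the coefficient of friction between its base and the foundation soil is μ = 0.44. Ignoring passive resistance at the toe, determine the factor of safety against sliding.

1.51

K_a = tan²(45° − 28.8°/2) = 0.3498.
P_a = ½K_aγH² = 0.5×0.3498×21.0×8.5² = 265.3 kN/m, acting at H/3 = 2.833 m above the base.
FS_sliding = μW / P_a = 0.44×907.8 / 265.3 = 1.505.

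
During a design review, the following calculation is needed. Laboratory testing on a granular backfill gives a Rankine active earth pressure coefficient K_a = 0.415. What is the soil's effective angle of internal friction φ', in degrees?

K_a = tan²(45° − φ/2) ⇒ 45° − φ/2 = arctan(√0.415) = 32.79°.
φ = 2(45° − 32.79°) = 24.42°.

24.4°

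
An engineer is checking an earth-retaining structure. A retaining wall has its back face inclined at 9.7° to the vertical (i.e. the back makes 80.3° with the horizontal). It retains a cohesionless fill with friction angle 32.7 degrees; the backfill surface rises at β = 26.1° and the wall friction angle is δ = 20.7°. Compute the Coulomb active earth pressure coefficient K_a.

K_a = sin²(α+φ) / [sin²α · sin(α−δ) · (1 + √{sin(φ+δ)sin(φ−β) / (sin(α−δ)sin(α+β))})²].
With α = 80.3°, φ = 32.7°, δ = 20.7°, β = 26.1°: K_a = 0.5682.

0.568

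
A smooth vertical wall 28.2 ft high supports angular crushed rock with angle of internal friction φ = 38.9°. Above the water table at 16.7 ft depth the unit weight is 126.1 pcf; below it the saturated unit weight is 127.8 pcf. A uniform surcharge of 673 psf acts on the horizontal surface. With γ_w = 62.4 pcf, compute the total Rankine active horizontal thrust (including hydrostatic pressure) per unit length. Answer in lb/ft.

19000 lb/ft

K_a = tan²(45° − φ/2) = 0.2285.
γ' = 127.8 − 62.4 = 65.40 pcf. h₂ = H − d_w = 11.5 ft.
σ'_h: at surface K_a·q = 153.8; at WT K_a(q+γd_w) = 635.1; at base K_a(q+γd_w+γ'h₂) = 806.9 psf.
P₁ = ½(153.8+635.1)×16.7 = 6587; P₂ = ½(635.1+806.9)×11.5 = 8291; P_w = ½γ_w h₂² = 4126.
Total = 6587+8291+4126 = 19000 lb/ft.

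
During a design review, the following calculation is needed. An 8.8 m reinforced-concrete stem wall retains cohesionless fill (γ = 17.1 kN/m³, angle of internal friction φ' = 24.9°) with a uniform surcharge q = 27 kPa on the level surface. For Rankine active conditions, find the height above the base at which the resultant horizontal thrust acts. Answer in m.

K_a = 0.4074.
Triangular part P₁ = ½K_aγH² = 269.8 at H/3 = 2.933 m; rectangular part P₂ = K_a q H = 96.80 at H/2 = 4.400 m.
ȳ = (P₁·2.933 + P₂·4.400)/(P₁+P₂) = 3.321 m.

3.32 m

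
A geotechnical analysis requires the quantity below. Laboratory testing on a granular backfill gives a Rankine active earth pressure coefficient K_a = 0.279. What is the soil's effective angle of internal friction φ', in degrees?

K_a = tan²(45° − φ/2) ⇒ 45° − φ/2 = arctan(√0.279) = 27.84°.
φ = 2(45° − 27.84°) = 34.31°.

34.3°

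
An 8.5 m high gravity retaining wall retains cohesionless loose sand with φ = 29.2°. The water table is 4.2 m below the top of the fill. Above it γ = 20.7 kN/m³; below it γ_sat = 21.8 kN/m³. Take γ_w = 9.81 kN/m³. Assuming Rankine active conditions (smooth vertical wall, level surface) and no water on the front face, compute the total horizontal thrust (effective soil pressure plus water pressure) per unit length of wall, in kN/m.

K_a = tan²(45° − φ/2) = 0.3442.
γ' = 21.8 − 9.81 = 11.99 kN/m³. Depth below WT = 4.3 m.
σ'_h at WT = K_a γ d_w = 29.93 kPa; at base = 29.93 + K_a γ' × 4.3 = 47.67 kPa.
P₁ (0–4.2 m) = ½×29.93×4.2 = 62.84. P₂ (4.2–8.5 m) = ½(29.93+47.67)×4.3 = 166.8.
P_w = ½ γ_w h₂² = 0.5×9.81×4.3² = 90.69. Total = 62.84+166.8+90.69 = 320.4 kN/m.

320 kN/m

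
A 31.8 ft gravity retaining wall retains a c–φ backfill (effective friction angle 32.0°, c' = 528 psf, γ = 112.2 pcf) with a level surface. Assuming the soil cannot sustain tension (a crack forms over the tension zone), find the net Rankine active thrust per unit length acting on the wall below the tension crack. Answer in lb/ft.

3790 lb/ft

K_a = 0.3073; √K_a = 0.5543.
Tension-crack depth z_c = 2c/(γ√K_a) = 2×528/(112.2×0.5543) = 16.98 ft.
σ_a at base = K_a γ H − 2c√K_a = 0.3073×112.2×31.8 − 2×528×0.5543 = 510.9 psf.
P_a = ½ × 510.9 × (H − z_c) = 0.5×510.9×14.82 = 3786 lb/ft.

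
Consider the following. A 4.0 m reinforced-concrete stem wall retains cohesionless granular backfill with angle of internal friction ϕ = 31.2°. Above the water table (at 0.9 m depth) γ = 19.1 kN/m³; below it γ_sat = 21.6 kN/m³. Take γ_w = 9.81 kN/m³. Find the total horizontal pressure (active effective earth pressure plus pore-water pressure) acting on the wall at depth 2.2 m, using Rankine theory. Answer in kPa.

K_a = (1 − sin φ)/(1 + sin φ) = 0.3175.
γ' = 21.6 − 9.81 = 11.79 kN/m³.
Effective vertical stress at 2.2 m: σ'_v = 19.1×0.9 + 11.79×1.30 = 32.52 kPa.
σ'_h = K_a σ'_v = 0.3175 × 32.52 = 10.32 kPa; u = γ_w × 1.30 = 12.75 kPa.
Total σ_h = 10.32 + 12.75 = 23.08 kPa.

23.1 kPa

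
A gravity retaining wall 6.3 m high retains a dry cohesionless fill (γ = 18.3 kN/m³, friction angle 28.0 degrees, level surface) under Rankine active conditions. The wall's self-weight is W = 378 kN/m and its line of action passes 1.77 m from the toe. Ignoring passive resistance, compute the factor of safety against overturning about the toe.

2.43

K_a = tan²(45° − 28.0°/2) = 0.3610.
P_a = ½K_aγH² = 0.5×0.3610×18.3×6.3² = 131.1 kN/m, acting at H/3 = 2.100 m above the base.
Overturning moment M_o = P_a × H/3 = 131.1 × 2.100 = 275.3.
Resisting moment M_r = W × 1.77 = 378 × 1.77 = 669.1.
FS_overturning = M_r/M_o = 669.1/275.3 = 2.430.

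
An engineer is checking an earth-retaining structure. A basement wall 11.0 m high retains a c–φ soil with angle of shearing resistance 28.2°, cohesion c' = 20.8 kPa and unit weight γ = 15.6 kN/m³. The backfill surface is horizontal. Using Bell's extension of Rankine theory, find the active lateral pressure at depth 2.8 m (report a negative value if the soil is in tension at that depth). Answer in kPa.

K_a = (1 − sin φ)/(1 + sin φ) = 0.3582.
σ_a = K_a γ z − 2c√K_a = 0.3582×15.6×2.8 − 2×20.8×0.5985 = -9.251 kPa.

-9.25 kPa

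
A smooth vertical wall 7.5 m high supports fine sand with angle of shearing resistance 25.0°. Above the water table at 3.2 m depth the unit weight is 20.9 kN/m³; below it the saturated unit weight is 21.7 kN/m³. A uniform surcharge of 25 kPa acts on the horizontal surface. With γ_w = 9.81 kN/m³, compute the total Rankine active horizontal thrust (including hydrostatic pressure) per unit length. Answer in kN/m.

K_a = tan²(45° − φ/2) = 0.4059.
γ' = 21.7 − 9.81 = 11.89 kN/m³. h₂ = H − d_w = 4.3 m.
σ'_h: at surface K_a·q = 10.15; at WT K_a(q+γd_w) = 37.29; at base K_a(q+γd_w+γ'h₂) = 58.04 kPa.
P₁ = ½(10.15+37.29)×3.2 = 75.90; P₂ = ½(37.29+58.04)×4.3 = 205.0; P_w = ½γ_w h₂² = 90.69.
Total = 75.90+205.0+90.69 = 371.6 kN/m.

372 kN/m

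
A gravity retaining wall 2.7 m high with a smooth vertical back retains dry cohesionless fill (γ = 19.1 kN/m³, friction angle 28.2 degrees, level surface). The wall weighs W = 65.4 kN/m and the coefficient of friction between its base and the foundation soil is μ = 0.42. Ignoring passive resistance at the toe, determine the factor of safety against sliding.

K_a = tan²(45° − 28.2°/2) = 0.3582.
P_a = ½K_aγH² = 0.5×0.3582×19.1×2.7² = 24.94 kN/m, acting at H/3 = 0.9000 m above the base.
FS_sliding = μW / P_a = 0.42×65.4 / 24.94 = 1.102.

1.10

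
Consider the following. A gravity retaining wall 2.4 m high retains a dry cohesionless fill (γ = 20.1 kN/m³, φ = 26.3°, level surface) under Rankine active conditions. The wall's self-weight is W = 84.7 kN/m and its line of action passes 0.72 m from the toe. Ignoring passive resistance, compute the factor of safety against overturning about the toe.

K_a = tan²(45° − 26.3°/2) = 0.3859.
P_a = ½K_aγH² = 0.5×0.3859×20.1×2.4² = 22.34 kN/m, acting at H/3 = 0.8000 m above the base.
Overturning moment M_o = P_a × H/3 = 22.34 × 0.8000 = 17.87.
Resisting moment M_r = W × 0.72 = 84.7 × 0.72 = 60.98.
FS_overturning = M_r/M_o = 60.98/17.87 = 3.412.

3.41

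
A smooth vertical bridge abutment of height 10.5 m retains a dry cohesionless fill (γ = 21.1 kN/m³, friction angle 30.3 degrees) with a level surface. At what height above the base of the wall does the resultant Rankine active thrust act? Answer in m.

3.50 m

K_a = 0.3293.
The pressure distribution is triangular, so the resultant acts at H/3 above the base = 10.5/3 = 3.500 m.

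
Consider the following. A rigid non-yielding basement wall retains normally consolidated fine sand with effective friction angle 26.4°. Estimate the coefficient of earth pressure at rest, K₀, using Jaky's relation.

0.555

K₀ = 1 − sin φ' = 1 − sin 26.4° = 0.5554.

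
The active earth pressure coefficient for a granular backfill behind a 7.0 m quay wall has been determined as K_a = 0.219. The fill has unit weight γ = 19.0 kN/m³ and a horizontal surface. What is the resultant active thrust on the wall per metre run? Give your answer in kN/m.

P = ½ K_a γ H² = 0.5 × 0.219 × 19.0 × 7.0² = 101.9 kN/m.

102 kN/m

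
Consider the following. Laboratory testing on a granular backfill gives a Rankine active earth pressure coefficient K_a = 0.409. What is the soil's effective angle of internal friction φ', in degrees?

K_a = tan²(45° − φ/2) ⇒ 45° − φ/2 = arctan(√0.409) = 32.60°.
φ = 2(45° − 32.60°) = 24.80°.

24.8°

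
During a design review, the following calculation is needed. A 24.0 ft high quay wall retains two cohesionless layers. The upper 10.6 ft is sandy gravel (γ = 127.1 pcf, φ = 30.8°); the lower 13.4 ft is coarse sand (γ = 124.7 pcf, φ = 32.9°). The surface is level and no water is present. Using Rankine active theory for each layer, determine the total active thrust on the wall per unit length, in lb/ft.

K_a1 = tan²(45°−30.8°/2) = 0.3227; K_a2 = tan²(45°−32.9°/2) = 0.2960.
Layer 1: σ at base = K_a1 γ₁ h₁ = 434.8 psf; P₁ = ½×434.8×10.6 = 2304.
Layer 2: σ_v at top = γ₁h₁ = 1347; σ_h top = K_a2×1347 = 398.8; σ_h base = K_a2×(1347+124.7×13.4) = 893.5.
P₂ = ½(398.8+893.5)×13.4 = 8659. Total P_a = 2304+8659 = 10960 lb/ft.

11000 lb/ft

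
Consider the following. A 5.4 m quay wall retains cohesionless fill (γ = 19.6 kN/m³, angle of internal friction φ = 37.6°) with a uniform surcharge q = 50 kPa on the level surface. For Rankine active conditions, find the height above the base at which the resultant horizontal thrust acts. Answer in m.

2.24 m

K_a = 0.2421.
Triangular part P₁ = ½K_aγH² = 69.19 at H/3 = 1.800 m; rectangular part P₂ = K_a q H = 65.37 at H/2 = 2.700 m.
ȳ = (P₁·1.800 + P₂·2.700)/(P₁+P₂) = 2.237 m.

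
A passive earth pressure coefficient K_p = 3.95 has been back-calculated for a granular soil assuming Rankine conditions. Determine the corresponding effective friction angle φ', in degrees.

K_p = (1+sin φ)/(1−sin φ) ⇒ sin φ = (K_p − 1)/(K_p + 1) = 0.5960.
φ = arcsin(0.5960) = 36.58°.

36.6°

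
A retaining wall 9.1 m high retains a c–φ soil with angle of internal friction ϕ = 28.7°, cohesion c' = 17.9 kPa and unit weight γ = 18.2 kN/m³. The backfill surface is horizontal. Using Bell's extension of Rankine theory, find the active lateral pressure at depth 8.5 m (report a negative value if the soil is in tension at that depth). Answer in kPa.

K_a = (1 − sin φ)/(1 + sin φ) = 0.3511.
σ_a = K_a γ z − 2c√K_a = 0.3511×18.2×8.5 − 2×17.9×0.5926 = 33.11 kPa.

33.1 kPa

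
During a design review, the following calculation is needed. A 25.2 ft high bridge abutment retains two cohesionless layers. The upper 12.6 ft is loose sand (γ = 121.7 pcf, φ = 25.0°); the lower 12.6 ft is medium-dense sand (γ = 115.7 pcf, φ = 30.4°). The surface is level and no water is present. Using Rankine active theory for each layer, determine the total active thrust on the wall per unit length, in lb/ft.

K_a1 = tan²(45°−25.0°/2) = 0.4059; K_a2 = tan²(45°−30.4°/2) = 0.3280.
Layer 1: σ at base = K_a1 γ₁ h₁ = 622.4 psf; P₁ = ½×622.4×12.6 = 3921.
Layer 2: σ_v at top = γ₁h₁ = 1533; σ_h top = K_a2×1533 = 502.9; σ_h base = K_a2×(1533+115.7×12.6) = 981.1.
P₂ = ½(502.9+981.1)×12.6 = 9350. Total P_a = 3921+9350 = 13270 lb/ft.

13300 lb/ft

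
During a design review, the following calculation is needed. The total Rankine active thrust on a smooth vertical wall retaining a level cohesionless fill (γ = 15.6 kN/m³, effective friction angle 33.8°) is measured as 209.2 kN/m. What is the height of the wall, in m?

K_a = 0.2851. P_a = ½ K_a γ H² ⇒ H = √(2P_a/(K_a γ)).
H = √(2×209.2/(0.2851×15.6)) = 9.699 m.

9.70 m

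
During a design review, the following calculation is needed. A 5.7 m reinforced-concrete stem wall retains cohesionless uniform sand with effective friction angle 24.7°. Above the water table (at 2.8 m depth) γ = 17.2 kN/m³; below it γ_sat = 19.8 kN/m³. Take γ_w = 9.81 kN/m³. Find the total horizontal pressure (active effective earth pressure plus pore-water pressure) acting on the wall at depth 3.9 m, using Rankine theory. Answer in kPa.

K_a = (1 − sin φ)/(1 + sin φ) = 0.4106.
γ' = 19.8 − 9.81 = 9.990 kN/m³.
Effective vertical stress at 3.9 m: σ'_v = 17.2×2.8 + 9.990×1.10 = 59.15 kPa.
σ'_h = K_a σ'_v = 0.4106 × 59.15 = 24.28 kPa; u = γ_w × 1.10 = 10.79 kPa.
Total σ_h = 24.28 + 10.79 = 35.08 kPa.

35.1 kPa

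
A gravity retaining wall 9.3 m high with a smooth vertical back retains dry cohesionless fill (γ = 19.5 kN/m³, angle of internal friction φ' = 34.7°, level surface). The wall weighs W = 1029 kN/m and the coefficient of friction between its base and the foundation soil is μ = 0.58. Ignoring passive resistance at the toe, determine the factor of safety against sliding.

K_a = tan²(45° − 34.7°/2) = 0.2745.
P_a = ½K_aγH² = 0.5×0.2745×19.5×9.3² = 231.5 kN/m, acting at H/3 = 3.100 m above the base.
FS_sliding = μW / P_a = 0.58×1029 / 231.5 = 2.579.

2.58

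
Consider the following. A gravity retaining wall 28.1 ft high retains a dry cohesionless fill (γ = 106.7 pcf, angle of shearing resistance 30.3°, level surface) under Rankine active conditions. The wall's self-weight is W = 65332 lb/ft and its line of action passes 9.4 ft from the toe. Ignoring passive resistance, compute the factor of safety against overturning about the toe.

K_a = tan²(45° − 30.3°/2) = 0.3293.
P_a = ½K_aγH² = 0.5×0.3293×106.7×28.1² = 13870 lb/ft, acting at H/3 = 9.367 ft above the base.
Overturning moment M_o = P_a × H/3 = 13870 × 9.367 = 129900.
Resisting moment M_r = W × 9.4 = 65332 × 9.4 = 614100.
FS_overturning = M_r/M_o = 614100/129900 = 4.726.

4.73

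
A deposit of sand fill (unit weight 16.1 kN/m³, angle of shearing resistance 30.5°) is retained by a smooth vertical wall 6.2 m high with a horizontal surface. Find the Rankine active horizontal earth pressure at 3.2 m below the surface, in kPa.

16.8 kPa

K_a = (1 − sin φ)/(1 + sin φ) = 0.3267.
σ_h = K_a γ z = 0.3267 × 16.1 × 3.2 = 16.83 kPa.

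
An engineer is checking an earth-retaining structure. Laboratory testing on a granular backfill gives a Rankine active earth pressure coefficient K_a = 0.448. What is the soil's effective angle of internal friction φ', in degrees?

22.4°

K_a = tan²(45° − φ/2) ⇒ 45° − φ/2 = arctan(√0.448) = 33.80°.
φ = 2(45° − 33.80°) = 22.41°.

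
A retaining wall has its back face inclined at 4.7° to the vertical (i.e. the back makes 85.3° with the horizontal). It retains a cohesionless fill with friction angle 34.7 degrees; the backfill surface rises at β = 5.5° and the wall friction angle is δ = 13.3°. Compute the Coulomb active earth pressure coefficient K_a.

K_a = sin²(α+φ) / [sin²α · sin(α−δ) · (1 + √{sin(φ+δ)sin(φ−β) / (sin(α−δ)sin(α+β))})²].
With α = 85.3°, φ = 34.7°, δ = 13.3°, β = 5.5°: K_a = 0.3035.

0.303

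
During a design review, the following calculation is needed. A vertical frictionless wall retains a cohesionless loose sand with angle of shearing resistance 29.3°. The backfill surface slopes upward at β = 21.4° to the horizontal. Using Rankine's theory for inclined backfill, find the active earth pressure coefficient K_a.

K_a = cos β · (cos β − √(cos²β − cos²φ)) / (cos β + √(cos²β − cos²φ)).
cos β = 0.9311, cos φ = 0.8721, √(cos²β − cos²φ) = 0.3261.
K_a = 0.9311 × (0.9311 − 0.3261)/(0.9311 + 0.3261) = 0.4480.

0.448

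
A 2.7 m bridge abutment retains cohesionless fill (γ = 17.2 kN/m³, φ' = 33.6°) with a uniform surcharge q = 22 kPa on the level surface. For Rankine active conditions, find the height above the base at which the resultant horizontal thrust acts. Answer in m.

K_a = 0.2875.
Triangular part P₁ = ½K_aγH² = 18.02 at H/3 = 0.9000 m; rectangular part P₂ = K_a q H = 17.08 at H/2 = 1.350 m.
ȳ = (P₁·0.9000 + P₂·1.350)/(P₁+P₂) = 1.119 m.

1.12 m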